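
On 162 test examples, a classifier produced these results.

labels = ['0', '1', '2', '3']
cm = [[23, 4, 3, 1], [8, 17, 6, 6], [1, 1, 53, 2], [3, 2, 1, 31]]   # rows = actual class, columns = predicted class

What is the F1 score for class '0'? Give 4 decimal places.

0.6970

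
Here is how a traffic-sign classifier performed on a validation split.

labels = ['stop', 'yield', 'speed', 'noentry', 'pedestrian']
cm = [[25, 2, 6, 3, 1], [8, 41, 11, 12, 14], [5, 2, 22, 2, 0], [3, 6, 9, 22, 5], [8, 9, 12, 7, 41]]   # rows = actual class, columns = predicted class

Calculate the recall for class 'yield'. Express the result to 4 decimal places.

0.4767

One-vs-rest for 'yield': TP = diagonal; FP = other classes predicted 'yield'; FN = 'yield' predicted as other.
recall = TP/(TP+FN).
yield: TP=41, FN=8+11+12+14=45 → 41/86 = 0.47674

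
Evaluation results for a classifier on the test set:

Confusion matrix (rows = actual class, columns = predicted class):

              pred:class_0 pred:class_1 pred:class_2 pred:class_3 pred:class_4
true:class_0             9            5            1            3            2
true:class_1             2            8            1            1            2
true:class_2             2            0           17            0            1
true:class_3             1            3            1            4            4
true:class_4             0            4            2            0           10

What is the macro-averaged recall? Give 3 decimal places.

0.561

Per-class recall (TP/(TP+FN)):
  class_0: TP=9, FN=5+1+3+2=11 → 9/20 = 0.4500
  class_1: TP=8, FN=2+1+1+2=6 → 8/14 = 0.5714
  class_2: TP=17, FN=2+0+0+1=3 → 17/20 = 0.8500
  class_3: TP=4, FN=1+3+1+4=9 → 4/13 = 0.3077
  class_4: TP=10, FN=0+4+2+0=6 → 10/16 = 0.6250
Macro-recall = mean = (0.4500 + 0.5714 + 0.8500 + 0.3077 + 0.6250) / 5 = 0.561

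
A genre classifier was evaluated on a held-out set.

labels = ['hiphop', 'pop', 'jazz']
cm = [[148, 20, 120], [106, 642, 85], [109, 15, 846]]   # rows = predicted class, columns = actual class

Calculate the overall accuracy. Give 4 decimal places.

0.7824

Accuracy = trace / total = (148+642+846=1636) / 2091 = 1636/2091 = 0.7824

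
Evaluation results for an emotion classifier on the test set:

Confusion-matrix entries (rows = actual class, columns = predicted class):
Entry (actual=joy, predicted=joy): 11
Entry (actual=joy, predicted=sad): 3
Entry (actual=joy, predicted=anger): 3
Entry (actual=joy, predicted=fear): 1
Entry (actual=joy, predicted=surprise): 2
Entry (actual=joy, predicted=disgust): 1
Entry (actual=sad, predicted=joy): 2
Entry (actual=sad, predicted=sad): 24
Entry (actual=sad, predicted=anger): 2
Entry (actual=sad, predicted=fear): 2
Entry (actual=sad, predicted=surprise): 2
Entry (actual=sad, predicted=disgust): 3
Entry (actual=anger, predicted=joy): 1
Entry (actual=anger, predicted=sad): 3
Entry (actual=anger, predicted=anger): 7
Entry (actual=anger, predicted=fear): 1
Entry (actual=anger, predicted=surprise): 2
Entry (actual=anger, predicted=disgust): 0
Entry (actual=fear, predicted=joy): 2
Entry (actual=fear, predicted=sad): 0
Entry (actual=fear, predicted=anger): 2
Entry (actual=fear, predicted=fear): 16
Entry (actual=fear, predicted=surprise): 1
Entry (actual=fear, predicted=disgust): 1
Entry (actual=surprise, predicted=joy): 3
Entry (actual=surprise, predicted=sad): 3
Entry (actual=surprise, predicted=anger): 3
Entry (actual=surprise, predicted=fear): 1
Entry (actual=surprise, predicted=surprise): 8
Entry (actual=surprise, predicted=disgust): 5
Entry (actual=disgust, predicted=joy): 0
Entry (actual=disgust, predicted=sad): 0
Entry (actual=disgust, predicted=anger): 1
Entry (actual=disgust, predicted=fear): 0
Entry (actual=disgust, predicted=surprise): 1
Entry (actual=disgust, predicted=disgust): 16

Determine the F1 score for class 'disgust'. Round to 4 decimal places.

One-vs-rest for 'disgust': TP = diagonal; FP = other classes predicted 'disgust'; FN = 'disgust' predicted as other.
F1 score = 2·TP/(2·TP+FP+FN).
disgust: TP=16, FP=1+3+0+1+5=10, FN=0+0+1+0+1=2 → 32/44 = 0.72727

0.7273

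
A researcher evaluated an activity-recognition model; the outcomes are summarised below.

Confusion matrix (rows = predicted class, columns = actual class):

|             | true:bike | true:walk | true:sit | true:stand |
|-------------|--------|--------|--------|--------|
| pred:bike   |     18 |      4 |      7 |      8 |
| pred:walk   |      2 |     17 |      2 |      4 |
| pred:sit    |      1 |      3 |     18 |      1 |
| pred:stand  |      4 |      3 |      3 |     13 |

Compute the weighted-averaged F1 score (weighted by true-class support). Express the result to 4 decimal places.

0.6143

Per-class F1 score (2·TP/(2·TP+FP+FN)):
  bike: TP=18, FP=4+7+8=19, FN=2+1+4=7 → 36/62 = 0.58065
  walk: TP=17, FP=2+2+4=8, FN=4+3+3=10 → 34/52 = 0.65385
  sit: TP=18, FP=1+3+1=5, FN=7+2+3=12 → 36/53 = 0.67925
  stand: TP=13, FP=4+3+3=10, FN=8+4+1=13 → 26/49 = 0.53061
Weighted-F1 score = Σ (supportᵢ/N)·F1 scoreᵢ with N=108: (25/108)·0.58065 + (27/108)·0.65385 + (30/108)·0.67925 + (26/108)·0.53061 = 0.6143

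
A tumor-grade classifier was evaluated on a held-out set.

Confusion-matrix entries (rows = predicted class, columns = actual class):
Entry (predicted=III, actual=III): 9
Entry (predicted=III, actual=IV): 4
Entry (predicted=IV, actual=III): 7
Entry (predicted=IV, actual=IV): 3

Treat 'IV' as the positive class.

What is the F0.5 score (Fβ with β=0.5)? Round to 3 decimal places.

Fβ = (1+β²)·TP / ((1+β²)·TP + β²·FN + FP), with β²=1/4
= 1.25·3 / (1.25·3 + 0.25·4 + 7) = 0.319

0.319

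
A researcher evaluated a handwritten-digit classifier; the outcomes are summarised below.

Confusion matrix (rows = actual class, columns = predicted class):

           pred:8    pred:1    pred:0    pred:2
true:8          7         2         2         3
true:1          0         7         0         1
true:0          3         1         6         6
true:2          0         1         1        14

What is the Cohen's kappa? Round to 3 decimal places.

Observed agreement pₒ = trace/N = 34/54 = 0.6296
Expected agreement pₑ = Σ (rowᵢ·colᵢ)/N² = (14·10 + 8·11 + 16·9 + 16·24)/54² = 0.2593
κ = (pₒ − pₑ)/(1 − pₑ) = (0.6296 − 0.2593)/(1 − 0.2593) = 0.500

0.500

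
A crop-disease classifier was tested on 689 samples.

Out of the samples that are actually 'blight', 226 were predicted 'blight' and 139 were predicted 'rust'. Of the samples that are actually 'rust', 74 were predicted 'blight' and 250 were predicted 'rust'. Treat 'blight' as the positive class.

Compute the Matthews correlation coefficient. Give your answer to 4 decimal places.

0.3934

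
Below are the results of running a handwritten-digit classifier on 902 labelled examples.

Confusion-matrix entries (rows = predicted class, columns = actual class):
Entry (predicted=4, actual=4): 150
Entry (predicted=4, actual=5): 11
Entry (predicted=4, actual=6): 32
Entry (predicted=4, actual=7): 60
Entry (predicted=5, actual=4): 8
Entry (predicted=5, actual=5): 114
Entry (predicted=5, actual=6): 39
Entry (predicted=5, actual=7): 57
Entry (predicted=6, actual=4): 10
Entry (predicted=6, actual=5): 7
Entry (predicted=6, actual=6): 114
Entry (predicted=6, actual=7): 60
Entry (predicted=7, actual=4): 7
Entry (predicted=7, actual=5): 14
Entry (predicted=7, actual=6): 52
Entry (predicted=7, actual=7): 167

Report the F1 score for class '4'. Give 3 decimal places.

0.701

F1 score = 2·TP/(2·TP+FP+FN).
4: TP=150, FP=11+32+60=103, FN=8+10+7=25 → 300/428 = 0.7009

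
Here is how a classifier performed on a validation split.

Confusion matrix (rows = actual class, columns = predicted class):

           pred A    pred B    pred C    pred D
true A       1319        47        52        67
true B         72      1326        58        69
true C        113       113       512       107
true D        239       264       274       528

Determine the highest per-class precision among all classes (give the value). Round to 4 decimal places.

Per-class precision (TP/(TP+FP)):
  A: TP=1319, FP=72+113+239=424 → 1319/1743 = 0.75674
  B: TP=1326, FP=47+113+264=424 → 1326/1750 = 0.75771
  C: TP=512, FP=52+58+274=384 → 512/896 = 0.57143
  D: TP=528, FP=67+69+107=243 → 528/771 = 0.68482
Highest is class 'B' with precision = 0.7577.

0.7577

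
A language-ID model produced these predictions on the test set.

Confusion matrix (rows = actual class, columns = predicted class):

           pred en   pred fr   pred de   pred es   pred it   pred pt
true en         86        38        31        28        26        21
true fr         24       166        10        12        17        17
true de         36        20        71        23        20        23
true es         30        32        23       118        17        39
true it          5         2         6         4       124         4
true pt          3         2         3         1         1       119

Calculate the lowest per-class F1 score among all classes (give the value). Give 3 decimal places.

Per-class F1 score (2·TP/(2·TP+FP+FN)):
  en: TP=86, FP=24+36+30+5+3=98, FN=38+31+28+26+21=144 → 172/414 = 0.4155
  fr: TP=166, FP=38+20+32+2+2=94, FN=24+10+12+17+17=80 → 332/506 = 0.6561
  de: TP=71, FP=31+10+23+6+3=73, FN=36+20+23+20+23=122 → 142/337 = 0.4214
  es: TP=118, FP=28+12+23+4+1=68, FN=30+32+23+17+39=141 → 236/445 = 0.5303
  it: TP=124, FP=26+17+20+17+1=81, FN=5+2+6+4+4=21 → 248/350 = 0.7086
  pt: TP=119, FP=21+17+23+39+4=104, FN=3+2+3+1+1=10 → 238/352 = 0.6761
Lowest is class 'en' with F1 score = 0.415.

0.415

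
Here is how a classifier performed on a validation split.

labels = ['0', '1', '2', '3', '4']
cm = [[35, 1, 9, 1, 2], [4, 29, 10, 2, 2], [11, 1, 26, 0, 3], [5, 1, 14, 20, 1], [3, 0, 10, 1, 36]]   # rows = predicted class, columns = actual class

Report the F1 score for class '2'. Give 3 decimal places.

0.473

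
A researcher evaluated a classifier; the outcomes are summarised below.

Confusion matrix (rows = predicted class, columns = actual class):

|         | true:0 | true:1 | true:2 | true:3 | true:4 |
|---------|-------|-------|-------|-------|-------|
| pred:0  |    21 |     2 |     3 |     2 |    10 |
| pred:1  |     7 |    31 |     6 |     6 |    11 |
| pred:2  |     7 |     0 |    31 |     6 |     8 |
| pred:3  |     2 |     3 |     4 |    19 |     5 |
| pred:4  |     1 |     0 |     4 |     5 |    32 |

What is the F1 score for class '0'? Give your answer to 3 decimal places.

0.553

F1 score = 2·TP/(2·TP+FP+FN).
0: TP=21, FP=2+3+2+10=17, FN=7+7+2+1=17 → 42/76 = 0.5526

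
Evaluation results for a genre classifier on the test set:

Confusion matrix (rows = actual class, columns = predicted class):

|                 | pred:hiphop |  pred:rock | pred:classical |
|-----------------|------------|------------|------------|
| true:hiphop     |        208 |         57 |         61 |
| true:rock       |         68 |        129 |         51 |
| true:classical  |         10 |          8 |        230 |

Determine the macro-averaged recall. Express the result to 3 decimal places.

Per-class recall (TP/(TP+FN)):
  hiphop: TP=208, FN=57+61=118 → 208/326 = 0.6380
  rock: TP=129, FN=68+51=119 → 129/248 = 0.5202
  classical: TP=230, FN=10+8=18 → 230/248 = 0.9274
Macro-recall = mean = (0.6380 + 0.5202 + 0.9274) / 3 = 0.695

0.695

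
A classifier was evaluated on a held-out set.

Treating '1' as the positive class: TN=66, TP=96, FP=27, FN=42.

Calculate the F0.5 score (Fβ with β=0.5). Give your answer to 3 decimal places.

0.762

Fβ = (1+β²)·TP / ((1+β²)·TP + β²·FN + FP), with β²=1/4
= 1.25·96 / (1.25·96 + 0.25·42 + 27) = 0.762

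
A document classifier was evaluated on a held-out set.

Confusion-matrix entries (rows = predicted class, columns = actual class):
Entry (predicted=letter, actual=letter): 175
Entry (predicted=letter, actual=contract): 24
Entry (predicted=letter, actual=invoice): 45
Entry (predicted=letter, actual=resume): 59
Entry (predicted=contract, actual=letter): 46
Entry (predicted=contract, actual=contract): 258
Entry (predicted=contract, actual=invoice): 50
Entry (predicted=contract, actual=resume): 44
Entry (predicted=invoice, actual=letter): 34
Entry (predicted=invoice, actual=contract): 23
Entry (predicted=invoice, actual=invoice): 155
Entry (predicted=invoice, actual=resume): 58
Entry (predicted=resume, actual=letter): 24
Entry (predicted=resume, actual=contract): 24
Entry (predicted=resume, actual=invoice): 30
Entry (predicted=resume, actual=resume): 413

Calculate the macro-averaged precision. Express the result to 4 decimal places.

0.6603

Per-class precision (TP/(TP+FP)):
  letter: TP=175, FP=24+45+59=128 → 175/303 = 0.57756
  contract: TP=258, FP=46+50+44=140 → 258/398 = 0.64824
  invoice: TP=155, FP=34+23+58=115 → 155/270 = 0.57407
  resume: TP=413, FP=24+24+30=78 → 413/491 = 0.84114
Macro-precision = mean = (0.57756 + 0.64824 + 0.57407 + 0.84114) / 4 = 0.6603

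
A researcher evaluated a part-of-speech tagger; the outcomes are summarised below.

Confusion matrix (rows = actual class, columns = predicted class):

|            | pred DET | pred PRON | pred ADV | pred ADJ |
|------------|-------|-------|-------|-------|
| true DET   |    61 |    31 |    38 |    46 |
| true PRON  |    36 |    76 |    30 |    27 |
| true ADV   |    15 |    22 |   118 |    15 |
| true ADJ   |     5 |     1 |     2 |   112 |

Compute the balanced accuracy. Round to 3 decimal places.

0.606

Balanced accuracy = mean of per-class recall.
  DET: recall = 61/176 = 0.3466
  PRON: recall = 76/169 = 0.4497
  ADV: recall = 118/170 = 0.6941
  ADJ: recall = 112/120 = 0.9333
Mean = (0.3466 + 0.4497 + 0.6941 + 0.9333) / 4 = 0.606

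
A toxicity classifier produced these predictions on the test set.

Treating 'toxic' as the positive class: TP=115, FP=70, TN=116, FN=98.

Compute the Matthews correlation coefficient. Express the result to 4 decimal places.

MCC = (TP·TN − FP·FN) / √((TP+FP)(TP+FN)(TN+FP)(TN+FN))
Numerator = 115·116 − 70·98 = 6480
Denominator = √(185·213·186·214) = √1568476620 = 39603.9975
MCC = 6480 / 39603.9975 = 0.1636

0.1636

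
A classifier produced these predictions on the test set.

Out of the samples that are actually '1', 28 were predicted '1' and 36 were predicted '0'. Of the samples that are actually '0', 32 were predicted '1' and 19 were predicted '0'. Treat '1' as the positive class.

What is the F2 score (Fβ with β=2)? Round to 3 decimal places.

Fβ = (1+β²)·TP / ((1+β²)·TP + β²·FN + FP), with β²=4
= 5·28 / (5·28 + 4·36 + 32) = 0.443

0.443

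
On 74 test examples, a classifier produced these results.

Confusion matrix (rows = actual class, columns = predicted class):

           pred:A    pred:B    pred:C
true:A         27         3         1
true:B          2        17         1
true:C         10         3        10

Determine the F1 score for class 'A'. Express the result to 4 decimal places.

0.7714

F1 score = 2·TP/(2·TP+FP+FN).
A: TP=27, FP=2+10=12, FN=3+1=4 → 54/70 = 0.77143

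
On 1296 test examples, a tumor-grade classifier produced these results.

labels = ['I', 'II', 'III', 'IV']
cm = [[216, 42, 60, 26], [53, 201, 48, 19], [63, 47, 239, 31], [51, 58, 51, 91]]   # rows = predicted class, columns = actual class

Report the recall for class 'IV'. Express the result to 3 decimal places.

recall = TP/(TP+FN).
IV: TP=91, FN=26+19+31=76 → 91/167 = 0.5449

0.545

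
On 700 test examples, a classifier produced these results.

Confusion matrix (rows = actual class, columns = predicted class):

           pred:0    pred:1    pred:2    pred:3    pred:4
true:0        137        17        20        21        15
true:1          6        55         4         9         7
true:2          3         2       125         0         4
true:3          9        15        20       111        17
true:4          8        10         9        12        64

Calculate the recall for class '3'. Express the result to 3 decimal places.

0.645

Treat '3' as positive and all other classes as negative.
recall = TP/(TP+FN).
3: TP=111, FN=9+15+20+17=61 → 111/172 = 0.6453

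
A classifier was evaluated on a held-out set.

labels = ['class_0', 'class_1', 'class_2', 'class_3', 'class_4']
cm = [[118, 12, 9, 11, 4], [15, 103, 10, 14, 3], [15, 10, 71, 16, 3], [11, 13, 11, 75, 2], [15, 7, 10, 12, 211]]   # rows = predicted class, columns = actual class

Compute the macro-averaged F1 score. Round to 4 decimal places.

Per-class F1 score (2·TP/(2·TP+FP+FN)):
  class_0: TP=118, FP=12+9+11+4=36, FN=15+15+11+15=56 → 236/328 = 0.71951
  class_1: TP=103, FP=15+10+14+3=42, FN=12+10+13+7=42 → 206/290 = 0.71034
  class_2: TP=71, FP=15+10+16+3=44, FN=9+10+11+10=40 → 142/226 = 0.62832
  class_3: TP=75, FP=11+13+11+2=37, FN=11+14+16+12=53 → 150/240 = 0.62500
  class_4: TP=211, FP=15+7+10+12=44, FN=4+3+3+2=12 → 422/478 = 0.88285
Macro-F1 score = mean = (0.71951 + 0.71034 + 0.62832 + 0.62500 + 0.88285) / 5 = 0.7132

0.7132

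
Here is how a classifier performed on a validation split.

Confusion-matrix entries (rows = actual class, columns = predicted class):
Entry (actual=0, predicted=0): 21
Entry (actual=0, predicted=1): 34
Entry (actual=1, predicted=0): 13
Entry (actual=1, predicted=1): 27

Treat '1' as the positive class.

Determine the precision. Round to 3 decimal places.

0.443

Precision = TP/(TP+FP) = 27/(27+34) = 27/61 = 0.443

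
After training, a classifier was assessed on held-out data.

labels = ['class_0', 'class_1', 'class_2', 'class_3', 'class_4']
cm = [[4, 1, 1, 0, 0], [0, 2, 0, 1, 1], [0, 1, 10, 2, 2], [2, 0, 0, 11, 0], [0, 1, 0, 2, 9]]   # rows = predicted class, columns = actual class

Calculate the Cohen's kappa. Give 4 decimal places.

0.6367

Observed agreement pₒ = trace/N = 36/50 = 0.72000
Expected agreement pₑ = Σ (rowᵢ·colᵢ)/N² = (6·6 + 5·4 + 11·15 + 16·13 + 12·12)/50² = 0.22920
κ = (pₒ − pₑ)/(1 − pₑ) = (0.72000 − 0.22920)/(1 − 0.22920) = 0.6367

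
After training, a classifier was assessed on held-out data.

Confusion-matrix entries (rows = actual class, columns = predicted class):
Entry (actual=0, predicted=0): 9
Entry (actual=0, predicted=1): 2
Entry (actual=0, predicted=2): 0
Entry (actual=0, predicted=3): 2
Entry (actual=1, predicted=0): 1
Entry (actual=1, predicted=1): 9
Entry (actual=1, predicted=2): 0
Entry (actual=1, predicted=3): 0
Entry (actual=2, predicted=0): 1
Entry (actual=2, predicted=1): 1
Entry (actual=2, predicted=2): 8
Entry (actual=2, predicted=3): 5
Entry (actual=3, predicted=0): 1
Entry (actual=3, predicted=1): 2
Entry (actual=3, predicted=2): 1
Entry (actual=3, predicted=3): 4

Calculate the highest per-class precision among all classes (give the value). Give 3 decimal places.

Per-class precision (TP/(TP+FP)):
  0: TP=9, FP=1+1+1=3 → 9/12 = 0.7500
  1: TP=9, FP=2+1+2=5 → 9/14 = 0.6429
  2: TP=8, FP=0+0+1=1 → 8/9 = 0.8889
  3: TP=4, FP=2+0+5=7 → 4/11 = 0.3636
Highest is class '2' with precision = 0.889.

0.889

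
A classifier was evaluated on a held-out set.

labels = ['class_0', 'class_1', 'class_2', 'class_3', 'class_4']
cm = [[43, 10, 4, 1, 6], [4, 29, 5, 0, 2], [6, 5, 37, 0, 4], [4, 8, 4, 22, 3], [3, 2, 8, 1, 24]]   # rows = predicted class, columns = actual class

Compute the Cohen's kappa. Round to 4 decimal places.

0.5702

Observed agreement pₒ = trace/N = 155/235 = 0.65957
Expected agreement pₑ = Σ (rowᵢ·colᵢ)/N² = (60·64 + 54·40 + 58·52 + 24·41 + 39·38)/235² = 0.20791
κ = (pₒ − pₑ)/(1 − pₑ) = (0.65957 − 0.20791)/(1 − 0.20791) = 0.5702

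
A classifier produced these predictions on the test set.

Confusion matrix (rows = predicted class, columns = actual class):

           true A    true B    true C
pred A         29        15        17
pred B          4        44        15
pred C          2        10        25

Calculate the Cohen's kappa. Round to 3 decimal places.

Observed agreement pₒ = trace/N = 98/161 = 0.6087
Expected agreement pₑ = Σ (rowᵢ·colᵢ)/N² = (35·61 + 69·63 + 57·37)/161² = 0.3314
κ = (pₒ − pₑ)/(1 − pₑ) = (0.6087 − 0.3314)/(1 − 0.3314) = 0.415

0.415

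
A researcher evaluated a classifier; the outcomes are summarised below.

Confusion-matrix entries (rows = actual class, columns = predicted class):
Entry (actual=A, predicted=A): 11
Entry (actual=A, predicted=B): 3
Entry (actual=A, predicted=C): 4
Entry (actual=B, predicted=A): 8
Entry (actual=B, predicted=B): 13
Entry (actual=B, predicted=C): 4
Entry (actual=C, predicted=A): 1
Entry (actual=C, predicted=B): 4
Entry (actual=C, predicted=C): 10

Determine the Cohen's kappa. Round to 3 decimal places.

Observed agreement pₒ = trace/N = 34/58 = 0.5862
Expected agreement pₑ = Σ (rowᵢ·colᵢ)/N² = (18·20 + 25·20 + 15·18)/58² = 0.3359
κ = (pₒ − pₑ)/(1 − pₑ) = (0.5862 − 0.3359)/(1 − 0.3359) = 0.377

0.377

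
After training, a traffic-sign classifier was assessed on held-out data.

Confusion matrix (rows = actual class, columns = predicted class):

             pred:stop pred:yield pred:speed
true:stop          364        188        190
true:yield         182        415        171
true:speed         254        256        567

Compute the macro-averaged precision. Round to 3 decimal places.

0.516

Per-class precision (TP/(TP+FP)):
  stop: TP=364, FP=182+254=436 → 364/800 = 0.4550
  yield: TP=415, FP=188+256=444 → 415/859 = 0.4831
  speed: TP=567, FP=190+171=361 → 567/928 = 0.6110
Macro-precision = mean = (0.4550 + 0.4831 + 0.6110) / 3 = 0.516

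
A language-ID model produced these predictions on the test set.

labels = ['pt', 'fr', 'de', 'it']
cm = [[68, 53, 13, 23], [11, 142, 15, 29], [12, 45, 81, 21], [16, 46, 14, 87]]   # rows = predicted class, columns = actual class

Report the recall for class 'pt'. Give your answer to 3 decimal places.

0.636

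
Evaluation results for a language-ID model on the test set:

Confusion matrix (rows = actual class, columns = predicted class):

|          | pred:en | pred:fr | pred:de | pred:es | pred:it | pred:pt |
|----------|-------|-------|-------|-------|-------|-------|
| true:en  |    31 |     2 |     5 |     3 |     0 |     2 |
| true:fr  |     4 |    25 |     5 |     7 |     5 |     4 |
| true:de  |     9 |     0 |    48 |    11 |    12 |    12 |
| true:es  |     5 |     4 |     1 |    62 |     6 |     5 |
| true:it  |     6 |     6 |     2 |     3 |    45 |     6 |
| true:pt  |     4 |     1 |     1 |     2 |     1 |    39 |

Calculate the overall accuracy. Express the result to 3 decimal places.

Accuracy = trace / total = (31+25+48+62+45+39=250) / 384 = 250/384 = 0.651

0.651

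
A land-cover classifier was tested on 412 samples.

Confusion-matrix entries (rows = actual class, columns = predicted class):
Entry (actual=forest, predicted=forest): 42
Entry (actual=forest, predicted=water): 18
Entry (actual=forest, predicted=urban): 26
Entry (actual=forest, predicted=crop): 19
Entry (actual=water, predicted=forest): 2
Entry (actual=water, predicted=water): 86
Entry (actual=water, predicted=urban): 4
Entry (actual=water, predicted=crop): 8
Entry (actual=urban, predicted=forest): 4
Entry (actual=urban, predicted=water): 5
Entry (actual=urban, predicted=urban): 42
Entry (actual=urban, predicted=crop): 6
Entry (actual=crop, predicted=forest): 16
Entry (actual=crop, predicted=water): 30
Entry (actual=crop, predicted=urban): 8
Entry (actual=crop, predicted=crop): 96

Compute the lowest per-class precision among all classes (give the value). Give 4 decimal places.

0.5250

Per-class precision (TP/(TP+FP)):
  forest: TP=42, FP=2+4+16=22 → 42/64 = 0.65625
  water: TP=86, FP=18+5+30=53 → 86/139 = 0.61871
  urban: TP=42, FP=26+4+8=38 → 42/80 = 0.52500
  crop: TP=96, FP=19+8+6=33 → 96/129 = 0.74419
Lowest is class 'urban' with precision = 0.5250.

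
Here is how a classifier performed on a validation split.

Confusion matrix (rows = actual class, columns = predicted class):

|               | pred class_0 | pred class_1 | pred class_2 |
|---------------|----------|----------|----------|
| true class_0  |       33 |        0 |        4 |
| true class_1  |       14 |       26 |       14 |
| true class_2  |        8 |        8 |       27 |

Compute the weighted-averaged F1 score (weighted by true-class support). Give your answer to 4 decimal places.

0.6331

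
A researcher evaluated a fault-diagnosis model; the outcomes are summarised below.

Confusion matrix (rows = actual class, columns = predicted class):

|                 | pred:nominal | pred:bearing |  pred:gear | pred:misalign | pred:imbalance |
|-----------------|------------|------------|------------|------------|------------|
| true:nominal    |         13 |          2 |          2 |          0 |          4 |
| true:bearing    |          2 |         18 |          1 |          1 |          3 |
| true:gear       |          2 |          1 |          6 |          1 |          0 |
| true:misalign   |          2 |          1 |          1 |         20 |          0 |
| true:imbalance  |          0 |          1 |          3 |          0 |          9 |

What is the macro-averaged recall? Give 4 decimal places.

0.6929

Per-class recall (TP/(TP+FN)):
  nominal: TP=13, FN=2+2+0+4=8 → 13/21 = 0.61905
  bearing: TP=18, FN=2+1+1+3=7 → 18/25 = 0.72000
  gear: TP=6, FN=2+1+1+0=4 → 6/10 = 0.60000
  misalign: TP=20, FN=2+1+1+0=4 → 20/24 = 0.83333
  imbalance: TP=9, FN=0+1+3+0=4 → 9/13 = 0.69231
Macro-recall = mean = (0.61905 + 0.72000 + 0.60000 + 0.83333 + 0.69231) / 5 = 0.6929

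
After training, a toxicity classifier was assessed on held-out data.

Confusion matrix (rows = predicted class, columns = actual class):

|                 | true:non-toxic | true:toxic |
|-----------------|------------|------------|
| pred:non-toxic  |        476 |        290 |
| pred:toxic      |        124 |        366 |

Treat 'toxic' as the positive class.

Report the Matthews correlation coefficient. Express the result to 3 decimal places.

0.360

MCC = (TP·TN − FP·FN) / √((TP+FP)(TP+FN)(TN+FP)(TN+FN))
Numerator = 366·476 − 124·290 = 138256
Denominator = √(490·656·600·766) = √147733824000 = 384361.5798
MCC = 138256 / 384361.5798 = 0.360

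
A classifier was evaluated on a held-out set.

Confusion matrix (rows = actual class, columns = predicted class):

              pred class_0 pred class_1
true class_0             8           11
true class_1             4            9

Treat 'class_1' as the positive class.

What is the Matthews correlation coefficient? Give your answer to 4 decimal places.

MCC = (TP·TN − FP·FN) / √((TP+FP)(TP+FN)(TN+FP)(TN+FN))
Numerator = 9·8 − 11·4 = 28
Denominator = √(20·13·19·12) = √59280 = 243.4748
MCC = 28 / 243.4748 = 0.1150

0.1150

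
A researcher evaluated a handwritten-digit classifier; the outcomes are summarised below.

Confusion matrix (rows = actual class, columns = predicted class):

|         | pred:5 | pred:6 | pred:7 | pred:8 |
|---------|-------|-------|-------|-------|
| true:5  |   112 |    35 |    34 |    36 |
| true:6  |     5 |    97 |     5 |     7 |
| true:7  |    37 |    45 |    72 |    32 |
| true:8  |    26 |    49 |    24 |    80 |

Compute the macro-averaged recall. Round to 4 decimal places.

Per-class recall (TP/(TP+FN)):
  5: TP=112, FN=35+34+36=105 → 112/217 = 0.51613
  6: TP=97, FN=5+5+7=17 → 97/114 = 0.85088
  7: TP=72, FN=37+45+32=114 → 72/186 = 0.38710
  8: TP=80, FN=26+49+24=99 → 80/179 = 0.44693
Macro-recall = mean = (0.51613 + 0.85088 + 0.38710 + 0.44693) / 4 = 0.5503

0.5503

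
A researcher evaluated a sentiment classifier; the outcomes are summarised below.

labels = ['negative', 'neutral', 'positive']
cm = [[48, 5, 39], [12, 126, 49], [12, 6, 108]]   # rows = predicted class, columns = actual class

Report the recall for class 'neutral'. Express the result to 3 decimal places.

0.920

recall = TP/(TP+FN).
neutral: TP=126, FN=5+6=11 → 126/137 = 0.9197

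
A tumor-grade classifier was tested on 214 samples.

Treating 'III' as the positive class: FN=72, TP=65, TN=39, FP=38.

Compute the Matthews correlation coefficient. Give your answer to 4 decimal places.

-0.0183

MCC = (TP·TN − FP·FN) / √((TP+FP)(TP+FN)(TN+FP)(TN+FN))
Numerator = 65·39 − 38·72 = -201
Denominator = √(103·137·77·111) = √120606717 = 10982.1090
MCC = -201 / 10982.1090 = -0.0183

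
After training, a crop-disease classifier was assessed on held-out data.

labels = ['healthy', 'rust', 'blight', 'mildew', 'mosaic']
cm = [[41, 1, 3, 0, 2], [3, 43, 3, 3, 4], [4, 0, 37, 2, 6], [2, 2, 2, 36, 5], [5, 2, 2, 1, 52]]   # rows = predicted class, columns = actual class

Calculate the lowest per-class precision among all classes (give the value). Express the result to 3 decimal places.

Per-class precision (TP/(TP+FP)):
  healthy: TP=41, FP=1+3+0+2=6 → 41/47 = 0.8723
  rust: TP=43, FP=3+3+3+4=13 → 43/56 = 0.7679
  blight: TP=37, FP=4+0+2+6=12 → 37/49 = 0.7551
  mildew: TP=36, FP=2+2+2+5=11 → 36/47 = 0.7660
  mosaic: TP=52, FP=5+2+2+1=10 → 52/62 = 0.8387
Lowest is class 'blight' with precision = 0.755.

0.755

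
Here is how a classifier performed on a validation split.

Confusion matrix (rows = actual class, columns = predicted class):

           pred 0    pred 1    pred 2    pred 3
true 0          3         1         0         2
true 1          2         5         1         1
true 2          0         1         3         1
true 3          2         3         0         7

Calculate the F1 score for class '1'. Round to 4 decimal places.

0.5263

Treat '1' as positive and all other classes as negative.
F1 score = 2·TP/(2·TP+FP+FN).
1: TP=5, FP=1+1+3=5, FN=2+1+1=4 → 10/19 = 0.52632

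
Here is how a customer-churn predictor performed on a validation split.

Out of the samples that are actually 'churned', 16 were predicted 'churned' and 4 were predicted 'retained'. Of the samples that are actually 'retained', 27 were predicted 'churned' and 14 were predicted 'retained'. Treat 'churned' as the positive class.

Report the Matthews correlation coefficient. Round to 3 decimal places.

0.146

MCC = (TP·TN − FP·FN) / √((TP+FP)(TP+FN)(TN+FP)(TN+FN))
Numerator = 16·14 − 27·4 = 116
Denominator = √(43·20·41·18) = √634680 = 796.6681
MCC = 116 / 796.6681 = 0.146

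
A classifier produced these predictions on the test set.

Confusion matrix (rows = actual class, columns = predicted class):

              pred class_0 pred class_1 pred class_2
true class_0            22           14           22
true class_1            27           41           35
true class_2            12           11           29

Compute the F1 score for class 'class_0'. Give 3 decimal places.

0.370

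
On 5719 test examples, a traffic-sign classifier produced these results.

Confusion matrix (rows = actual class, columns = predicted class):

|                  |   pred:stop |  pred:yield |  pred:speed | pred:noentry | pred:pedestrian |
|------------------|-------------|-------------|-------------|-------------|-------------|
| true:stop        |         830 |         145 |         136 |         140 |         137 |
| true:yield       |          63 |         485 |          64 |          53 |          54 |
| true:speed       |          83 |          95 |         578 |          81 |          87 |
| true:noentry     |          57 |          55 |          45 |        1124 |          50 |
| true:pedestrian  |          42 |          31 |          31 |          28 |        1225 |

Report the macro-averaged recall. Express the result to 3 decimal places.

Per-class recall (TP/(TP+FN)):
  stop: TP=830, FN=145+136+140+137=558 → 830/1388 = 0.5980
  yield: TP=485, FN=63+64+53+54=234 → 485/719 = 0.6745
  speed: TP=578, FN=83+95+81+87=346 → 578/924 = 0.6255
  noentry: TP=1124, FN=57+55+45+50=207 → 1124/1331 = 0.8445
  pedestrian: TP=1225, FN=42+31+31+28=132 → 1225/1357 = 0.9027
Macro-recall = mean = (0.5980 + 0.6745 + 0.6255 + 0.8445 + 0.9027) / 5 = 0.729

0.729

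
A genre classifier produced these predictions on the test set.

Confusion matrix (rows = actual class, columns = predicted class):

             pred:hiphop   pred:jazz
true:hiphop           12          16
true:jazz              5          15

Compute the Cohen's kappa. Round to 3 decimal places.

0.166

Observed agreement pₒ = trace/N = 27/48 = 0.5625
Expected agreement pₑ = Σ (rowᵢ·colᵢ)/N² = (28·17 + 20·31)/48² = 0.4757
κ = (pₒ − pₑ)/(1 − pₑ) = (0.5625 − 0.4757)/(1 − 0.4757) = 0.166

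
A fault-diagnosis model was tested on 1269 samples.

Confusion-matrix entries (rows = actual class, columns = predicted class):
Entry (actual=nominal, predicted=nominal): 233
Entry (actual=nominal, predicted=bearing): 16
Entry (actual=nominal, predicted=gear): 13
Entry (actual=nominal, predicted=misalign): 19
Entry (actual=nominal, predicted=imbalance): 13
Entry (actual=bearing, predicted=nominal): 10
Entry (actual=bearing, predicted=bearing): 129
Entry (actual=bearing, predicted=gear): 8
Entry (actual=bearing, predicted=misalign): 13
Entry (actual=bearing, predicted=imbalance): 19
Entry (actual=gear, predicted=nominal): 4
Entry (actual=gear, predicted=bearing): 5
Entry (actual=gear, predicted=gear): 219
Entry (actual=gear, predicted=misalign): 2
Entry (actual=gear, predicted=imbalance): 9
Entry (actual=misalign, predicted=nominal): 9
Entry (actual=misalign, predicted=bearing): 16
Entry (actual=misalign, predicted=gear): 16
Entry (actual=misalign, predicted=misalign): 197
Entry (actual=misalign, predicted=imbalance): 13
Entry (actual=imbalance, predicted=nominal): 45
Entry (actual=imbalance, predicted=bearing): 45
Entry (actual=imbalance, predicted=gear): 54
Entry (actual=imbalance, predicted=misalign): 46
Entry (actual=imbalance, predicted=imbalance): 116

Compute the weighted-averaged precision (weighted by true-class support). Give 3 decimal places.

Per-class precision (TP/(TP+FP)):
  nominal: TP=233, FP=10+4+9+45=68 → 233/301 = 0.7741
  bearing: TP=129, FP=16+5+16+45=82 → 129/211 = 0.6114
  gear: TP=219, FP=13+8+16+54=91 → 219/310 = 0.7065
  misalign: TP=197, FP=19+13+2+46=80 → 197/277 = 0.7112
  imbalance: TP=116, FP=13+19+9+13=54 → 116/170 = 0.6824
Weighted-precision = Σ (supportᵢ/N)·precisionᵢ with N=1269: (294/1269)·0.7741 + (179/1269)·0.6114 + (239/1269)·0.7065 + (251/1269)·0.7112 + (306/1269)·0.6824 = 0.704

0.704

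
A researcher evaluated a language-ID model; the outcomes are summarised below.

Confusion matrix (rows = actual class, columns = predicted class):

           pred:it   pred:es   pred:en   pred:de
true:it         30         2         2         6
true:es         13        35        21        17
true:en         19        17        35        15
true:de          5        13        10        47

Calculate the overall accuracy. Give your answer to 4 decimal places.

0.5122

Accuracy = trace / total = (30+35+35+47=147) / 287 = 147/287 = 0.5122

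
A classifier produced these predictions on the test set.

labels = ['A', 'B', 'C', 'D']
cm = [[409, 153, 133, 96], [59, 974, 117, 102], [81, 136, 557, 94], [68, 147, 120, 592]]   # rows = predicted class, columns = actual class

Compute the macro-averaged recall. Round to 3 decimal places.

0.656

Per-class recall (TP/(TP+FN)):
  A: TP=409, FN=59+81+68=208 → 409/617 = 0.6629
  B: TP=974, FN=153+136+147=436 → 974/1410 = 0.6908
  C: TP=557, FN=133+117+120=370 → 557/927 = 0.6009
  D: TP=592, FN=96+102+94=292 → 592/884 = 0.6697
Macro-recall = mean = (0.6629 + 0.6908 + 0.6009 + 0.6697) / 4 = 0.656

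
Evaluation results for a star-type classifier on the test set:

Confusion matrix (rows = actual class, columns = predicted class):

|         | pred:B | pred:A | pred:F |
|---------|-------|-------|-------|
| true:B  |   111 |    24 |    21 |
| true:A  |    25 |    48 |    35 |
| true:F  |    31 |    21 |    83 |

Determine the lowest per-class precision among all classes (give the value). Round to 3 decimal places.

0.516

Per-class precision (TP/(TP+FP)):
  B: TP=111, FP=25+31=56 → 111/167 = 0.6647
  A: TP=48, FP=24+21=45 → 48/93 = 0.5161
  F: TP=83, FP=21+35=56 → 83/139 = 0.5971
Lowest is class 'A' with precision = 0.516.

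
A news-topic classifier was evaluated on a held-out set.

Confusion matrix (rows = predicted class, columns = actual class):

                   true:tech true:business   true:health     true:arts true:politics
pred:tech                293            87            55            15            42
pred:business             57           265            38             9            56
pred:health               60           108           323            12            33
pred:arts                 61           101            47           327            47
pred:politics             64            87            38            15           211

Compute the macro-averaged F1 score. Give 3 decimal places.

0.579

Per-class F1 score (2·TP/(2·TP+FP+FN)):
  tech: TP=293, FP=87+55+15+42=199, FN=57+60+61+64=242 → 586/1027 = 0.5706
  business: TP=265, FP=57+38+9+56=160, FN=87+108+101+87=383 → 530/1073 = 0.4939
  health: TP=323, FP=60+108+12+33=213, FN=55+38+47+38=178 → 646/1037 = 0.6230
  arts: TP=327, FP=61+101+47+47=256, FN=15+9+12+15=51 → 654/961 = 0.6805
  politics: TP=211, FP=64+87+38+15=204, FN=42+56+33+47=178 → 422/804 = 0.5249
Macro-F1 score = mean = (0.5706 + 0.4939 + 0.6230 + 0.6805 + 0.5249) / 5 = 0.579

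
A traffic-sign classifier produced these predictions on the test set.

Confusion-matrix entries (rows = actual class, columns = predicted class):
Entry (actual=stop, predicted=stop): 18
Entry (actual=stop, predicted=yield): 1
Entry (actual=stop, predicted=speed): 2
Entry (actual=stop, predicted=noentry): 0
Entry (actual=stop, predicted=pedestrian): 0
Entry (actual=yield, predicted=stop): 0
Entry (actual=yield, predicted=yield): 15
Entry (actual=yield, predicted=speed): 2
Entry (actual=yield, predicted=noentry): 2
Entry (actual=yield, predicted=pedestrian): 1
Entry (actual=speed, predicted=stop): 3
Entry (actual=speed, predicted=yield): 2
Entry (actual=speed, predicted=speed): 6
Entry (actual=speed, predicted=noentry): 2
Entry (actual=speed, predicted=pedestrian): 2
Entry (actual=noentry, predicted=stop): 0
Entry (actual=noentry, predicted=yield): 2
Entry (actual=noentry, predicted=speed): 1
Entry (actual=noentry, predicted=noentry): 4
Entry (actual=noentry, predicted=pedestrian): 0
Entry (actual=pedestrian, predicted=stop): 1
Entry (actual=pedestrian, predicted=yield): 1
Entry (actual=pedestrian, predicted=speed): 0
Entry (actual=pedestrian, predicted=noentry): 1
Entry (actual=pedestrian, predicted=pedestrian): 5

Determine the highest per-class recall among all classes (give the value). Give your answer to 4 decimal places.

0.8571

Per-class recall (TP/(TP+FN)):
  stop: TP=18, FN=1+2+0+0=3 → 18/21 = 0.85714
  yield: TP=15, FN=0+2+2+1=5 → 15/20 = 0.75000
  speed: TP=6, FN=3+2+2+2=9 → 6/15 = 0.40000
  noentry: TP=4, FN=0+2+1+0=3 → 4/7 = 0.57143
  pedestrian: TP=5, FN=1+1+0+1=3 → 5/8 = 0.62500
Highest is class 'stop' with recall = 0.8571.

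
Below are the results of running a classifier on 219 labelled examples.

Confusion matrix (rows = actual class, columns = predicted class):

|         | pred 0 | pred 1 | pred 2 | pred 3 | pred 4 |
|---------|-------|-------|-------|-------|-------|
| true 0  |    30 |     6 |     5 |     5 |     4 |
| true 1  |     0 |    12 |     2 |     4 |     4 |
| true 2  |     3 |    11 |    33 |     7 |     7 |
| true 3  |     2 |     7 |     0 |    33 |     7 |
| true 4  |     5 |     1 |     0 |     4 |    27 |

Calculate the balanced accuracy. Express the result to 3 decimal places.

0.618

Balanced accuracy = mean of per-class recall.
  0: recall = 30/50 = 0.6000
  1: recall = 12/22 = 0.5455
  2: recall = 33/61 = 0.5410
  3: recall = 33/49 = 0.6735
  4: recall = 27/37 = 0.7297
Mean = (0.6000 + 0.5455 + 0.5410 + 0.6735 + 0.7297) / 5 = 0.618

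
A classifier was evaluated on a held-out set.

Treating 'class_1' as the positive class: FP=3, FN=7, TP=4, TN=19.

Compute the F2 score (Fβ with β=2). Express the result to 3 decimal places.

0.392

Fβ = (1+β²)·TP / ((1+β²)·TP + β²·FN + FP), with β²=4
= 5·4 / (5·4 + 4·7 + 3) = 0.392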